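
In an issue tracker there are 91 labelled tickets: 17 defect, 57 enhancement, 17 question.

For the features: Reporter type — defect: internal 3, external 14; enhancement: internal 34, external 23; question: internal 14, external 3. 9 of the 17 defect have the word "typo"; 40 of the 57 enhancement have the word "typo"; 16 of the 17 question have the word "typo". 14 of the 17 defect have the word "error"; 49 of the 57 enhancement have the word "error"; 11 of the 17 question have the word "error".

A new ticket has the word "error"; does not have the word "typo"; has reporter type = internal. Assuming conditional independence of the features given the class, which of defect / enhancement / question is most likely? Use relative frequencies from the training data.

defect: (17/91) × (3/17) × (8/17) × (14/17) ≈ 0.0127762
enhancement: (57/91) × (34/57) × (17/57) × (49/57) ≈ 0.0957928
question: (17/91) × (14/17) × (1/17) × (11/17) ≈ 0.00585574
Highest score → enhancement.

enhancement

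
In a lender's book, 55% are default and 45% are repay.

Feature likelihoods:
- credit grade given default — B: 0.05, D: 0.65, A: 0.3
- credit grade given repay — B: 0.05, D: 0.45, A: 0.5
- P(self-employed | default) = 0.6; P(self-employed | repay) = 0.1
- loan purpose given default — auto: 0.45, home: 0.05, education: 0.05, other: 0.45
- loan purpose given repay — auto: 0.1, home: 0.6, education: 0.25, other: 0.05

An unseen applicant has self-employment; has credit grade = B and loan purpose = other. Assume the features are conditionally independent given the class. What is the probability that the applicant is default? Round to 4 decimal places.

default: 0.55 × 0.05 × 0.6 × 0.45 = 0.007425
repay: 0.45 × 0.05 × 0.1 × 0.05 = 0.0001125
P(default | x) = 0.007425 / 0.0075375 ≈ 0.9851

0.9851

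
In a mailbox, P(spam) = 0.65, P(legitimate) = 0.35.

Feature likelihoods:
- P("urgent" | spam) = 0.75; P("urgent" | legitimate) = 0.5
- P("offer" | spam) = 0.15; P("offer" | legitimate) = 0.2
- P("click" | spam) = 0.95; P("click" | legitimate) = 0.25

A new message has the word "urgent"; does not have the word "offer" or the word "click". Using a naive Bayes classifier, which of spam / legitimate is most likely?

spam: 0.65 × 0.75 × (1−0.15) × (1−0.95) = 0.02071875
legitimate: 0.35 × 0.5 × (1−0.2) × (1−0.25) = 0.105
Highest score → legitimate.

legitimate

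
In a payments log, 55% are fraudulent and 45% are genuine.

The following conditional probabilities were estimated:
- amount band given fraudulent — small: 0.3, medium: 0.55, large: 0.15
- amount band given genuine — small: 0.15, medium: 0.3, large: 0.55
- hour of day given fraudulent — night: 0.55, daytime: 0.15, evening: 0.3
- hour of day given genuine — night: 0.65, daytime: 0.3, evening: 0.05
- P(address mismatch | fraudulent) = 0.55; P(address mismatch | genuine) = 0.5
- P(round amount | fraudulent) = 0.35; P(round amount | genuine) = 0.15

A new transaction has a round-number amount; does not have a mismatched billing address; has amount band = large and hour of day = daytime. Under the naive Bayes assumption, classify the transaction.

fraudulent: 0.55 × 0.15 × 0.15 × (1−0.55) × 0.35 = 0.0019490625
genuine: 0.45 × 0.55 × 0.3 × (1−0.5) × 0.15 = 0.00556875
Highest score → genuine.

genuine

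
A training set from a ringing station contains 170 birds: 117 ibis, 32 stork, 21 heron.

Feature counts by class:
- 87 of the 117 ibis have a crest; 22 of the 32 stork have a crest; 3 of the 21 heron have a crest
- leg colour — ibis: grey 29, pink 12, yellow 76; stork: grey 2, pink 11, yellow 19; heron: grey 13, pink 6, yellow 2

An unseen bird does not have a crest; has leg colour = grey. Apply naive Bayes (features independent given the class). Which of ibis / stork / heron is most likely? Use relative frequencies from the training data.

ibis: (117/170) × (30/117) × (29/117) ≈ 0.0437406
stork: (32/170) × (10/32) × (2/32) ≈ 0.00367647
heron: (21/170) × (18/21) × (13/21) ≈ 0.0655462
Highest score → heron.

heron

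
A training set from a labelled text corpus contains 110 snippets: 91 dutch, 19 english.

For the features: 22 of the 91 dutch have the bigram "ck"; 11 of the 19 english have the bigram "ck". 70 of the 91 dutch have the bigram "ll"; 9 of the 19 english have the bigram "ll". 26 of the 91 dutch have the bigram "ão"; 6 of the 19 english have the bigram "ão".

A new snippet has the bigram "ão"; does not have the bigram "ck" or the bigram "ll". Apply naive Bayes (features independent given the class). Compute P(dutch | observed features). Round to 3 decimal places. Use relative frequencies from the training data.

dutch: (91/110) × (69/91) × (21/91) × (26/91) ≈ 0.0413586
english: (19/110) × (8/19) × (10/19) × (6/19) ≈ 0.0120876
P(dutch | x) = 0.0413586 / 0.0534462 ≈ 0.774

0.774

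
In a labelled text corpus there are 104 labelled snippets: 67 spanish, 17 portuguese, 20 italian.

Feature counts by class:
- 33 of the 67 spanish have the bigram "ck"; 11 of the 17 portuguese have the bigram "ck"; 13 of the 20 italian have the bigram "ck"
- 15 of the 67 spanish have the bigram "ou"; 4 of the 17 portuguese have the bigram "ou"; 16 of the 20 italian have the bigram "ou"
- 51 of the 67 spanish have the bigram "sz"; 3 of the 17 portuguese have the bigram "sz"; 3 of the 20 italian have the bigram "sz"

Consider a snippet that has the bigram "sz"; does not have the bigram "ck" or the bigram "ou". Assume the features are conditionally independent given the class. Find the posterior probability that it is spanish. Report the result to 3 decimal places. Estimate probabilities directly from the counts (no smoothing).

0.952

spanish: (67/104) × (34/67) × (52/67) × (51/67) ≈ 0.193139
portuguese: (17/104) × (6/17) × (13/17) × (3/17) ≈ 0.00778547
italian: (20/104) × (7/20) × (4/20) × (3/20) ≈ 0.00201923
P(spanish | x) = 0.193139 / 0.2029437 ≈ 0.952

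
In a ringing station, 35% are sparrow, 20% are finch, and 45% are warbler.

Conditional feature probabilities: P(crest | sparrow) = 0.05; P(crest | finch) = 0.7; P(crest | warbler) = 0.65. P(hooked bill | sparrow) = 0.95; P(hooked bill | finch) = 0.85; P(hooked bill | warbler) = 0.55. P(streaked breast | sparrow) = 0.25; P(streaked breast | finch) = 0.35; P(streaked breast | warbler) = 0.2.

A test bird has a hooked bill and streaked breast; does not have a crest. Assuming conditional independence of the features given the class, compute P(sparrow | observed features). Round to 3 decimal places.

0.692

sparrow: 0.35 × (1−0.05) × 0.95 × 0.25 = 0.07896875
finch: 0.2 × (1−0.7) × 0.85 × 0.35 = 0.01785
warbler: 0.45 × (1−0.65) × 0.55 × 0.2 = 0.017325
P(sparrow | x) = 0.07896875 / 0.11414375 ≈ 0.692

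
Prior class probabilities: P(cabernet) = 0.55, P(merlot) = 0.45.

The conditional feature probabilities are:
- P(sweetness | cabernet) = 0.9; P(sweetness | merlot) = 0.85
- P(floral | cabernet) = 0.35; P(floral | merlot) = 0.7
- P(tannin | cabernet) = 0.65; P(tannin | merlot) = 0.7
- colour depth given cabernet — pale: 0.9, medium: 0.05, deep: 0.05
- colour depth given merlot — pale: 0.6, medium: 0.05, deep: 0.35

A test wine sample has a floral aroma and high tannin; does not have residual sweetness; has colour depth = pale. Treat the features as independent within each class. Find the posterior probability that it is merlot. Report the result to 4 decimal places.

cabernet: 0.55 × (1−0.9) × 0.35 × 0.65 × 0.9 = 0.01126125
merlot: 0.45 × (1−0.85) × 0.7 × 0.7 × 0.6 = 0.019845
P(merlot | x) = 0.019845 / 0.03110625 ≈ 0.6380

0.6380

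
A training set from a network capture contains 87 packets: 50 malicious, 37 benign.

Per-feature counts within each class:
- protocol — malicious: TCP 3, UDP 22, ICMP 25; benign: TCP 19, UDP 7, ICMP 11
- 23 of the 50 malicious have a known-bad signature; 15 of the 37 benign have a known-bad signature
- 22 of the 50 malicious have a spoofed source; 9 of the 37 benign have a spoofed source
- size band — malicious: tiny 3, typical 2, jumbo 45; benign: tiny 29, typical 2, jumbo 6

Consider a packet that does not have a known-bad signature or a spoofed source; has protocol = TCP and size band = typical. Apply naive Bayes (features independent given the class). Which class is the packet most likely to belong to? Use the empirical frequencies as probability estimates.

benign

malicious: (50/87) × (3/50) × (27/50) × (28/50) × (2/50) ≈ 0.000417103
benign: (37/87) × (19/37) × (22/37) × (28/37) × (2/37) ≈ 0.00531178
Highest score → benign.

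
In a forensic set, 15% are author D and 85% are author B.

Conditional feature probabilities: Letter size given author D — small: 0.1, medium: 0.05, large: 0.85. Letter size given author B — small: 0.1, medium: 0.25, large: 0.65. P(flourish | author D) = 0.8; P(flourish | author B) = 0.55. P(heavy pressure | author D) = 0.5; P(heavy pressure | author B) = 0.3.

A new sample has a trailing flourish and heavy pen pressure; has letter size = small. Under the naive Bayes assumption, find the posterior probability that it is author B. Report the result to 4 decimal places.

author D: 0.15 × 0.1 × 0.8 × 0.5 = 0.006
author B: 0.85 × 0.1 × 0.55 × 0.3 = 0.014025
P(author B | x) = 0.014025 / 0.020025 ≈ 0.7004

0.7004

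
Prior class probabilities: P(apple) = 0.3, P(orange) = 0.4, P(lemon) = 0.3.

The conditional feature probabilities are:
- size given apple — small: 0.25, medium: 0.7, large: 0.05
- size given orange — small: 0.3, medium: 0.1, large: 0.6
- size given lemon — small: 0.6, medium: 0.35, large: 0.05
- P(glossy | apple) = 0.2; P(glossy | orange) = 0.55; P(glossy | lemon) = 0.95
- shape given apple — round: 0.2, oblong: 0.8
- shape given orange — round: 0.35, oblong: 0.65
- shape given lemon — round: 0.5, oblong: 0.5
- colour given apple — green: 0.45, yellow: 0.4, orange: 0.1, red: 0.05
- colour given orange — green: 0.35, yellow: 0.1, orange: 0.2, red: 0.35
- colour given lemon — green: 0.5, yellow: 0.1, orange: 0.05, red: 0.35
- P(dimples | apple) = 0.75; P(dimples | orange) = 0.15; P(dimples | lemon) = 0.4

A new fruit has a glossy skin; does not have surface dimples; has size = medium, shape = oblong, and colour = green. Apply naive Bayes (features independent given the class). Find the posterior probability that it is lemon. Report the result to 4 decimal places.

0.6506

apple: 0.3 × 0.7 × 0.2 × 0.8 × 0.45 × (1−0.75) = 0.00378
orange: 0.4 × 0.1 × 0.55 × 0.65 × 0.35 × (1−0.15) = 0.00425425
lemon: 0.3 × 0.35 × 0.95 × 0.5 × 0.5 × (1−0.4) = 0.0149625
P(lemon | x) = 0.0149625 / 0.02299675 ≈ 0.6506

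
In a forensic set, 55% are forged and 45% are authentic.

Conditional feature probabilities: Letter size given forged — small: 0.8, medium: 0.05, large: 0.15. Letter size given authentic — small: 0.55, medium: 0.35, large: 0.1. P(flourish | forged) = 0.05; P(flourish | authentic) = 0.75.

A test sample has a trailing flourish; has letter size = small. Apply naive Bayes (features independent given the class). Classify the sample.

authentic

forged: 0.55 × 0.8 × 0.05 = 0.022
authentic: 0.45 × 0.55 × 0.75 = 0.185625
Highest score → authentic.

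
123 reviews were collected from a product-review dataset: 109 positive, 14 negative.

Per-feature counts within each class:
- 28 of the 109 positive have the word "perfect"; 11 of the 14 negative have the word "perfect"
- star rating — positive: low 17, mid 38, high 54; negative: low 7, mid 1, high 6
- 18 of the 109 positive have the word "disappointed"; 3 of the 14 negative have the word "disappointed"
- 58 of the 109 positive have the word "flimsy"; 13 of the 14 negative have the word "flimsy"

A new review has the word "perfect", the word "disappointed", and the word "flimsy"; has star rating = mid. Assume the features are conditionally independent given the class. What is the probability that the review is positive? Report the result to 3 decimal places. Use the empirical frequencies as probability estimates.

positive: (109/123) × (28/109) × (38/109) × (18/109) × (58/109) ≈ 0.00697361
negative: (14/123) × (11/14) × (1/14) × (3/14) × (13/14) ≈ 0.00127107
P(positive | x) = 0.00697361 / 0.00824468 ≈ 0.846

0.846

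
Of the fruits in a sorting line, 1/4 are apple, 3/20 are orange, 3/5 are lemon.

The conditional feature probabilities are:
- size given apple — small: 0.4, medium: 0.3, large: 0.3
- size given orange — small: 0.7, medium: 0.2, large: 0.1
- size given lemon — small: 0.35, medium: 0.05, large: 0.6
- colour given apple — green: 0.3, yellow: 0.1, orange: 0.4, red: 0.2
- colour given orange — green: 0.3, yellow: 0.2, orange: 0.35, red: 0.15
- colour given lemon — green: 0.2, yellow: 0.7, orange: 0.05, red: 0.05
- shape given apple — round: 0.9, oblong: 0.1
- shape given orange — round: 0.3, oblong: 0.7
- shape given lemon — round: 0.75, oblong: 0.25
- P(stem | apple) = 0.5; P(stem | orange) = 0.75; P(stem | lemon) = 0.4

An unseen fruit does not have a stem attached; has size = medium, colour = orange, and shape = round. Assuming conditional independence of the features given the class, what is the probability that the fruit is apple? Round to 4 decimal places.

apple: 0.25 × 0.3 × 0.4 × 0.9 × (1−0.5) = 0.0135
orange: 0.15 × 0.2 × 0.35 × 0.3 × (1−0.75) = 0.0007875
lemon: 0.6 × 0.05 × 0.05 × 0.75 × (1−0.4) = 0.000675
P(apple | x) = 0.0135 / 0.0149625 ≈ 0.9023

0.9023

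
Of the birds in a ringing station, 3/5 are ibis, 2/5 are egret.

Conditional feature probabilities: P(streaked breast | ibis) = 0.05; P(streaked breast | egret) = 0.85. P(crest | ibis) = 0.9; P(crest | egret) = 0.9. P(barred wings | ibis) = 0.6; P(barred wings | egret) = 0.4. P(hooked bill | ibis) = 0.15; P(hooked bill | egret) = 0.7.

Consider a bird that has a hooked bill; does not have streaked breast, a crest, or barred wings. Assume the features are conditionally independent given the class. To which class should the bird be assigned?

ibis

ibis: 0.6 × (1−0.05) × (1−0.9) × (1−0.6) × 0.15 = 0.00342
egret: 0.4 × (1−0.85) × (1−0.9) × (1−0.4) × 0.7 = 0.00252
Highest score → ibis.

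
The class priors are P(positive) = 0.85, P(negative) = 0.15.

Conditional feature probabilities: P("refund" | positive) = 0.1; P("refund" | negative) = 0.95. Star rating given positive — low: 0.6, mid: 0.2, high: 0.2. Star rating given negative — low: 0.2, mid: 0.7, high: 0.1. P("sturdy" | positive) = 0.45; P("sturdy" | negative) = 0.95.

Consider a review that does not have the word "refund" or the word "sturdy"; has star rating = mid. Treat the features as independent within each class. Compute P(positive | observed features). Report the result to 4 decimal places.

0.9969

positive: 0.85 × (1−0.1) × 0.2 × (1−0.45) = 0.08415
negative: 0.15 × (1−0.95) × 0.7 × (1−0.95) = 0.0002625
P(positive | x) = 0.08415 / 0.0844125 ≈ 0.9969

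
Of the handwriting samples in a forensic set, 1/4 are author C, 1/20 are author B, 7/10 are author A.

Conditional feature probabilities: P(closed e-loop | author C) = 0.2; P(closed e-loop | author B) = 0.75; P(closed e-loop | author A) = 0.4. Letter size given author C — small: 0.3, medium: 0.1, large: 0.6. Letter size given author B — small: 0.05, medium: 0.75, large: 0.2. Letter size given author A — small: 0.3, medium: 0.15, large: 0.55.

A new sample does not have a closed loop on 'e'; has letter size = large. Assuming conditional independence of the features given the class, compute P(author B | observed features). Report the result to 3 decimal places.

0.007

author C: 0.25 × (1−0.2) × 0.6 = 0.12
author B: 0.05 × (1−0.75) × 0.2 = 0.0025
author A: 0.7 × (1−0.4) × 0.55 = 0.231
P(author B | x) = 0.0025 / 0.3535 ≈ 0.007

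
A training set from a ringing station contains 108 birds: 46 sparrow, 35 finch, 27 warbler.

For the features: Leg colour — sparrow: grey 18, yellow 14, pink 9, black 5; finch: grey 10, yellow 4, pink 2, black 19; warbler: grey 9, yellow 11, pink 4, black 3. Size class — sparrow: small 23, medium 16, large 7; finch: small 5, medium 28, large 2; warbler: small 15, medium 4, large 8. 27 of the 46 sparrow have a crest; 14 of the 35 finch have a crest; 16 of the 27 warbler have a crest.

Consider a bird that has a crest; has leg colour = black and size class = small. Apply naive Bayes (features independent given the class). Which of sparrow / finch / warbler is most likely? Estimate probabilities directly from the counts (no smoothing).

sparrow: (46/108) × (5/46) × (23/46) × (27/46) ≈ 0.013587
finch: (35/108) × (19/35) × (5/35) × (14/35) ≈ 0.0100529
warbler: (27/108) × (3/27) × (15/27) × (16/27) ≈ 0.00914495
Highest score → sparrow.

sparrow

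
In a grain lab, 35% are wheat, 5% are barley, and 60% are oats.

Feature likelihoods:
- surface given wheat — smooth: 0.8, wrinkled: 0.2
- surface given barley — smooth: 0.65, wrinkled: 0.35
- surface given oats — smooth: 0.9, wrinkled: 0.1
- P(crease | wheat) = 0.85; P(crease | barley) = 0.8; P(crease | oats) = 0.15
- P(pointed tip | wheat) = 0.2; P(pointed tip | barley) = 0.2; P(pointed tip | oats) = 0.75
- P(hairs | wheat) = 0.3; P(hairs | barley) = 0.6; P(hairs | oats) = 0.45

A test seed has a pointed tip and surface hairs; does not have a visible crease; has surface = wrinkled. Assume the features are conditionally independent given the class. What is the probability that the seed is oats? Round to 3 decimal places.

0.943

wheat: 0.35 × 0.2 × (1−0.85) × 0.2 × 0.3 = 0.00063
barley: 0.05 × 0.35 × (1−0.8) × 0.2 × 0.6 = 0.00042
oats: 0.6 × 0.1 × (1−0.15) × 0.75 × 0.45 = 0.0172125
P(oats | x) = 0.0172125 / 0.0182625 ≈ 0.943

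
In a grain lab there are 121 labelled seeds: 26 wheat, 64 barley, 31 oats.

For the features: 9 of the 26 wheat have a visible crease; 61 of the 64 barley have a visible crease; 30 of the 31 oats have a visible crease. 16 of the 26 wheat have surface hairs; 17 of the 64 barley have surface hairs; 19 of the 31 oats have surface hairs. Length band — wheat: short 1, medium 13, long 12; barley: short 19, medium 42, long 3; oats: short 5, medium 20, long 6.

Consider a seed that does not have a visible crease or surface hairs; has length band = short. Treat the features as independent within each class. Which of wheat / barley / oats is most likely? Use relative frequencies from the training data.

wheat: (26/121) × (17/26) × (10/26) × (1/26) ≈ 0.00207834
barley: (64/121) × (3/64) × (47/64) × (19/64) ≈ 0.00540539
oats: (31/121) × (1/31) × (12/31) × (5/31) ≈ 0.000515991
Highest score → barley.

barley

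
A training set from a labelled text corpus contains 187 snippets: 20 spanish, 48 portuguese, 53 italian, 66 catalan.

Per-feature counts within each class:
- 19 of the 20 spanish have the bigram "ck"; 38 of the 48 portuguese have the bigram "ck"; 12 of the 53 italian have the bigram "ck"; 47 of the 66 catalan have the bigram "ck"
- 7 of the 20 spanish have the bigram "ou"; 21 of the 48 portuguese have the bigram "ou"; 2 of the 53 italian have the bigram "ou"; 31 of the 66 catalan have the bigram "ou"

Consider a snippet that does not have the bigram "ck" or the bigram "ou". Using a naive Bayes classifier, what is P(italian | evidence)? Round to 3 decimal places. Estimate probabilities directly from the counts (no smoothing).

0.707

spanish: (20/187) × (1/20) × (13/20) ≈ 0.00347594
portuguese: (48/187) × (10/48) × (27/48) ≈ 0.0300802
italian: (53/187) × (41/53) × (51/53) ≈ 0.210978
catalan: (66/187) × (19/66) × (35/66) ≈ 0.0538811
P(italian | x) = 0.210978 / 0.29841524 ≈ 0.707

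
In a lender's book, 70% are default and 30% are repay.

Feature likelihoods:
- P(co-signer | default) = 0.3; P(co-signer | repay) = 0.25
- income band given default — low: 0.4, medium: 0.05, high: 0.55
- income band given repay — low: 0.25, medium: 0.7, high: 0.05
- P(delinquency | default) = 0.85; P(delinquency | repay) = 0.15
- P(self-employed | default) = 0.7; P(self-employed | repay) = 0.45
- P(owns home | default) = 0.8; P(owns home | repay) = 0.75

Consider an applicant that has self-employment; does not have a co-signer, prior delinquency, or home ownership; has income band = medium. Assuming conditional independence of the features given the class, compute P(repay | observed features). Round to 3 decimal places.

default: 0.7 × (1−0.3) × 0.05 × (1−0.85) × 0.7 × (1−0.8) = 0.0005145
repay: 0.3 × (1−0.25) × 0.7 × (1−0.15) × 0.45 × (1−0.75) = 0.0150609375
P(repay | x) = 0.0150609375 / 0.0155754375 ≈ 0.967

0.967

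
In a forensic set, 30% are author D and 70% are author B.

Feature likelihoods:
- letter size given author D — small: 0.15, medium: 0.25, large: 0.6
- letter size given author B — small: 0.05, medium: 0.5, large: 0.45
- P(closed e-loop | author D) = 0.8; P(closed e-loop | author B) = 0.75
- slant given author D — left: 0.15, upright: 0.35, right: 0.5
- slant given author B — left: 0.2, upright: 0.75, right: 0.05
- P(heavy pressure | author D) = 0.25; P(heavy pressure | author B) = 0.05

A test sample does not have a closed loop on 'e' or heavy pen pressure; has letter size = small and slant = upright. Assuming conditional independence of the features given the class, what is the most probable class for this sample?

author B

author D: 0.3 × 0.15 × (1−0.8) × 0.35 × (1−0.25) = 0.0023625
author B: 0.7 × 0.05 × (1−0.75) × 0.75 × (1−0.05) = 0.006234375
Highest score → author B.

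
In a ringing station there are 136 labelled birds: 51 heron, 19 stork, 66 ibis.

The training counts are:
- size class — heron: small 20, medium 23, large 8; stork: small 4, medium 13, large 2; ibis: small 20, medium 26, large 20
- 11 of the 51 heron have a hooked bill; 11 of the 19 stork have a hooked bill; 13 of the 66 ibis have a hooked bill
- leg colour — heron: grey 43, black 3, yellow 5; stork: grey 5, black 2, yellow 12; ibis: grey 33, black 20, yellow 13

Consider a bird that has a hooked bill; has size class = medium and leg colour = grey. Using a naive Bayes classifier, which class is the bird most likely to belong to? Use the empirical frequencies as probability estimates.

heron: (51/136) × (23/51) × (11/51) × (43/51) ≈ 0.0307546
stork: (19/136) × (13/19) × (11/19) × (5/19) ≈ 0.0145633
ibis: (66/136) × (26/66) × (13/66) × (33/66) ≈ 0.018828
Highest score → heron.

heron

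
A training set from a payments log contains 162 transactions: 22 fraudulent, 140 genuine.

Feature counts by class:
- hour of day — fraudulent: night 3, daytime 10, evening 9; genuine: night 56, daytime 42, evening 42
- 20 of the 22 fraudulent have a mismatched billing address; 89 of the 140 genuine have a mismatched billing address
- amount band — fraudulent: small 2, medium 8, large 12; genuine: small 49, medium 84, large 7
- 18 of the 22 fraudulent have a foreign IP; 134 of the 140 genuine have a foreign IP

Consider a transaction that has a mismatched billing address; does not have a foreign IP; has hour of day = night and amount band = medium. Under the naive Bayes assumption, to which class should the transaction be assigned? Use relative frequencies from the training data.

genuine

fraudulent: (22/162) × (3/22) × (20/22) × (8/22) × (4/22) ≈ 0.00111306
genuine: (140/162) × (56/140) × (89/140) × (84/140) × (6/140) ≈ 0.00565079
Highest score → genuine.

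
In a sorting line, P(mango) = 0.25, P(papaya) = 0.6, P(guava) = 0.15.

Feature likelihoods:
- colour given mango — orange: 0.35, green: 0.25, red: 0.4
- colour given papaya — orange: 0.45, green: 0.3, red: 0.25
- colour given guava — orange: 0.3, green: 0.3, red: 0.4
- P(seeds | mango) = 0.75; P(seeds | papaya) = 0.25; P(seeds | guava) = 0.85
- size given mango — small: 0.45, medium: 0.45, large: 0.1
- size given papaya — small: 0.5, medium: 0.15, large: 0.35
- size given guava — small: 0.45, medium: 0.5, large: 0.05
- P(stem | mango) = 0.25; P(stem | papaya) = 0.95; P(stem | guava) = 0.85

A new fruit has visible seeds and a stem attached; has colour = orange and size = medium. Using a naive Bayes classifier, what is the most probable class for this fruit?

guava

mango: 0.25 × 0.35 × 0.75 × 0.45 × 0.25 = 0.0073828125
papaya: 0.6 × 0.45 × 0.25 × 0.15 × 0.95 = 0.00961875
guava: 0.15 × 0.3 × 0.85 × 0.5 × 0.85 = 0.01625625
Highest score → guava.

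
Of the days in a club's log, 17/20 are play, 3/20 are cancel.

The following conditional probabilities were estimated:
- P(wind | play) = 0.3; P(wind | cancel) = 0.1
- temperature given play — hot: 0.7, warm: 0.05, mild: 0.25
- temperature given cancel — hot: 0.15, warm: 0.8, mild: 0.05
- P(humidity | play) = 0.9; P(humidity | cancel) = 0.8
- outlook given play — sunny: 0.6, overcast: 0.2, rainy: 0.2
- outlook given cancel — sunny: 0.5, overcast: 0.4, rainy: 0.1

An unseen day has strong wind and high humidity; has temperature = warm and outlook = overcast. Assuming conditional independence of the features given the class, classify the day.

cancel

play: 0.85 × 0.3 × 0.05 × 0.9 × 0.2 = 0.002295
cancel: 0.15 × 0.1 × 0.8 × 0.8 × 0.4 = 0.00384
Highest score → cancel.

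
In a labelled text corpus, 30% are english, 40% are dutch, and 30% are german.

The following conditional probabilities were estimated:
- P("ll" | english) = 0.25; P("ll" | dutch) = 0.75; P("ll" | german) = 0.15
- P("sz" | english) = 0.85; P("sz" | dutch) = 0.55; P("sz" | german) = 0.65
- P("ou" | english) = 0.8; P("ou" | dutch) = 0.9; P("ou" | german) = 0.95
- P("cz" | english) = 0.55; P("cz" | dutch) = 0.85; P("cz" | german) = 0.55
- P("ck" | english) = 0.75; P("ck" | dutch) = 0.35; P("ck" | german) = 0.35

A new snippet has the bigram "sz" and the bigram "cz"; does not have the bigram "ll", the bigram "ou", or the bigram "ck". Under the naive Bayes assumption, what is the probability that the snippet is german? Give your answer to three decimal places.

0.263

english: 0.3 × (1−0.25) × 0.85 × (1−0.8) × 0.55 × (1−0.75) = 0.005259375
dutch: 0.4 × (1−0.75) × 0.55 × (1−0.9) × 0.85 × (1−0.35) = 0.00303875
german: 0.3 × (1−0.15) × 0.65 × (1−0.95) × 0.55 × (1−0.35) = 0.00296278125
P(german | x) = 0.00296278125 / 0.01126090625 ≈ 0.263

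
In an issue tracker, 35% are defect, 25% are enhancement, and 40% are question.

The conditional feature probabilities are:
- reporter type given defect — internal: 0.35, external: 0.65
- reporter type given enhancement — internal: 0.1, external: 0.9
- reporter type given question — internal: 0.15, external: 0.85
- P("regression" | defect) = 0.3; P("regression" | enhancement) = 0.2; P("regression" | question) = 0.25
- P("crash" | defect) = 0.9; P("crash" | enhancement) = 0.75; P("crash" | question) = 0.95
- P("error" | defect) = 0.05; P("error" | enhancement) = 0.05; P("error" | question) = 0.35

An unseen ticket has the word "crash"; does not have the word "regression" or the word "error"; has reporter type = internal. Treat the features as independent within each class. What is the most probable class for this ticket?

defect: 0.35 × 0.35 × (1−0.3) × 0.9 × (1−0.05) = 0.07331625
enhancement: 0.25 × 0.1 × (1−0.2) × 0.75 × (1−0.05) = 0.01425
question: 0.4 × 0.15 × (1−0.25) × 0.95 × (1−0.35) = 0.0277875
Highest score → defect.

defect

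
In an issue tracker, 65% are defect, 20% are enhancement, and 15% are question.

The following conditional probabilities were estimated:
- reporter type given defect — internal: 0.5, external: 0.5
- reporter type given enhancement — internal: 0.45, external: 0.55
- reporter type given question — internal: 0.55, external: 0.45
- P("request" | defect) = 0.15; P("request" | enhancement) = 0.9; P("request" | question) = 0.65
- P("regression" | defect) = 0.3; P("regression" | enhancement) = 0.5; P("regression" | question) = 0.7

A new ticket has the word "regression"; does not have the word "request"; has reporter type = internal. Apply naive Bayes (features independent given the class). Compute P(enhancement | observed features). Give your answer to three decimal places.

defect: 0.65 × 0.5 × (1−0.15) × 0.3 = 0.082875
enhancement: 0.2 × 0.45 × (1−0.9) × 0.5 = 0.0045
question: 0.15 × 0.55 × (1−0.65) × 0.7 = 0.0202125
P(enhancement | x) = 0.0045 / 0.1075875 ≈ 0.042

0.042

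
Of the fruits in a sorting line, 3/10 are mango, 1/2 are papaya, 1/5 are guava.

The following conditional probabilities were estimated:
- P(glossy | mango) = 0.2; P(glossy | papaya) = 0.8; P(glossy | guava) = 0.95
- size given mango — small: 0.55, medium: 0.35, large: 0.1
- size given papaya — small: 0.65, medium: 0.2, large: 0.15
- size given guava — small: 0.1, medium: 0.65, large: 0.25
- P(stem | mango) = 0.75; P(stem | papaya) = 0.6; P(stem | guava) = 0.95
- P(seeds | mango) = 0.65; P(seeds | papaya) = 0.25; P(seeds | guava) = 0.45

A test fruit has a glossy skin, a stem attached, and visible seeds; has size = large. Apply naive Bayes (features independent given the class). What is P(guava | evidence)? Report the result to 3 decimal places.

mango: 0.3 × 0.2 × 0.1 × 0.75 × 0.65 = 0.002925
papaya: 0.5 × 0.8 × 0.15 × 0.6 × 0.25 = 0.009
guava: 0.2 × 0.95 × 0.25 × 0.95 × 0.45 = 0.02030625
P(guava | x) = 0.02030625 / 0.03223125 ≈ 0.630

0.630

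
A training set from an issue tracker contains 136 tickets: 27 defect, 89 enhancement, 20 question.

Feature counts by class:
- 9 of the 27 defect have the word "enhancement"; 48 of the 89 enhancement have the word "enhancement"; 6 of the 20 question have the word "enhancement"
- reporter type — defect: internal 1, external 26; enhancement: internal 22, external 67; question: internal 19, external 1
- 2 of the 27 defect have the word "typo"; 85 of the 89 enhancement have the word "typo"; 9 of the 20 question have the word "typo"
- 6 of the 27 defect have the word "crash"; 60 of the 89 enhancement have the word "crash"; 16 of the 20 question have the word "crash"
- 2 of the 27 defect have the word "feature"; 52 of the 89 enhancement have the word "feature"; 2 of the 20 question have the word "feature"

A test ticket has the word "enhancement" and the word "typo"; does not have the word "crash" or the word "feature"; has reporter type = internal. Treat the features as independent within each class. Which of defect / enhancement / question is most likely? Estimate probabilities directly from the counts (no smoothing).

defect: (27/136) × (9/27) × (1/27) × (2/27) × (21/27) × (25/27) ≈ 0.000130749
enhancement: (89/136) × (48/89) × (22/89) × (85/89) × (29/89) × (37/89) ≈ 0.0112871
question: (20/136) × (6/20) × (19/20) × (9/20) × (4/20) × (18/20) ≈ 0.00339485
Highest score → enhancement.

enhancement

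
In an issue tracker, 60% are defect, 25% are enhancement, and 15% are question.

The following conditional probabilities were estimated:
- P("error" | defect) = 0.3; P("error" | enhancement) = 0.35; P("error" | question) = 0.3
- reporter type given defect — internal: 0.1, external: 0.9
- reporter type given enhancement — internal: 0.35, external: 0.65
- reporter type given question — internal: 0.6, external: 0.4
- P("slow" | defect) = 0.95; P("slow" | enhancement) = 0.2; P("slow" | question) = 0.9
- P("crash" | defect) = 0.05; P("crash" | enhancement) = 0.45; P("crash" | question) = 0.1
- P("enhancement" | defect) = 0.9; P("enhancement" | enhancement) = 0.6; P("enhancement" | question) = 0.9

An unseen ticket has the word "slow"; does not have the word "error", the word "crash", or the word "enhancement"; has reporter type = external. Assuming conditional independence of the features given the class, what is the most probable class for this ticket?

defect

defect: 0.6 × (1−0.3) × 0.9 × 0.95 × (1−0.05) × (1−0.9) = 0.0341145
enhancement: 0.25 × (1−0.35) × 0.65 × 0.2 × (1−0.45) × (1−0.6) = 0.0046475
question: 0.15 × (1−0.3) × 0.4 × 0.9 × (1−0.1) × (1−0.9) = 0.003402
Highest score → defect.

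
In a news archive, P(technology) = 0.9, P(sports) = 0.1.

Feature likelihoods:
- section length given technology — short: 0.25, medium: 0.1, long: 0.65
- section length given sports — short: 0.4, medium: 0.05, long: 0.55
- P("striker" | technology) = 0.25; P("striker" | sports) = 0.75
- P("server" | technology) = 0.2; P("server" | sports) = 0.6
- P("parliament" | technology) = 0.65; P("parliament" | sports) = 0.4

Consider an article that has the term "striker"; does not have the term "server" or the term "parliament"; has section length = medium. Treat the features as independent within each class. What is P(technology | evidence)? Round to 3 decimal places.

technology: 0.9 × 0.1 × 0.25 × (1−0.2) × (1−0.65) = 0.0063
sports: 0.1 × 0.05 × 0.75 × (1−0.6) × (1−0.4) = 0.0009
P(technology | x) = 0.0063 / 0.0072 ≈ 0.875

0.875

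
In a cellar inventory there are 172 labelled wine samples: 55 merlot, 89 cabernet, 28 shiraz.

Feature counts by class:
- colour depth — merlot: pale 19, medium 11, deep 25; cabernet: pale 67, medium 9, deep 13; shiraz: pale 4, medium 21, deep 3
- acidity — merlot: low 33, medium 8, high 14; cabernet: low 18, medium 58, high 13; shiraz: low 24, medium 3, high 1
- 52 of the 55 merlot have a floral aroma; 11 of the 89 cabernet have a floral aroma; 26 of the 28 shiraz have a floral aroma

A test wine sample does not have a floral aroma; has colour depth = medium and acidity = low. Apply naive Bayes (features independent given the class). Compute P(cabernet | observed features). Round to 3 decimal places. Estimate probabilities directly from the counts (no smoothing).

0.492

merlot: (55/172) × (11/55) × (33/55) × (3/55) ≈ 0.00209302
cabernet: (89/172) × (9/89) × (18/89) × (78/89) ≈ 0.00927473
shiraz: (28/172) × (21/28) × (24/28) × (2/28) ≈ 0.00747508
P(cabernet | x) = 0.00927473 / 0.01884283 ≈ 0.492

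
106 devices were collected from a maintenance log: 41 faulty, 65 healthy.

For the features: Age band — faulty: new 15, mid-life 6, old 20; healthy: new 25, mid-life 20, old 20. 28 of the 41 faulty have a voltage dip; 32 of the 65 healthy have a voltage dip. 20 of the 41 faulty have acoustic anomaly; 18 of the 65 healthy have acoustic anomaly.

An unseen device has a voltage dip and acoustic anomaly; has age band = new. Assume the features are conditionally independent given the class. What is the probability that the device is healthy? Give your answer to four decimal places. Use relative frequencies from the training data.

0.4055

faulty: (41/106) × (15/41) × (28/41) × (20/41) ≈ 0.0471418
healthy: (65/106) × (25/65) × (32/65) × (18/65) ≈ 0.0321536
P(healthy | x) = 0.0321536 / 0.0792954 ≈ 0.4055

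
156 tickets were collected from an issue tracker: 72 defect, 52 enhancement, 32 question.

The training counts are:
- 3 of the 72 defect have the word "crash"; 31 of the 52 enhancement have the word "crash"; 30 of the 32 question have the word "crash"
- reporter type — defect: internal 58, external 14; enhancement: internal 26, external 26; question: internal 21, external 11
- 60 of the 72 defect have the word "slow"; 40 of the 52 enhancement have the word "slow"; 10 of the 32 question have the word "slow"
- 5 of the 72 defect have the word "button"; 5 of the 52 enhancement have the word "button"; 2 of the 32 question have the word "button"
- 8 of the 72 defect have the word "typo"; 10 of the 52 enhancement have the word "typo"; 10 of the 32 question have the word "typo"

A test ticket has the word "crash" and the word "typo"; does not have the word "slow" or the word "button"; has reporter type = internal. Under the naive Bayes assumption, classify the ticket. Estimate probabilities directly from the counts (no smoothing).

defect: (72/156) × (3/72) × (58/72) × (12/72) × (67/72) × (8/72) ≈ 0.000266957
enhancement: (52/156) × (31/52) × (26/52) × (12/52) × (47/52) × (10/52) ≈ 0.00398544
question: (32/156) × (30/32) × (21/32) × (22/32) × (30/32) × (10/32) ≈ 0.0254191
Highest score → question.

question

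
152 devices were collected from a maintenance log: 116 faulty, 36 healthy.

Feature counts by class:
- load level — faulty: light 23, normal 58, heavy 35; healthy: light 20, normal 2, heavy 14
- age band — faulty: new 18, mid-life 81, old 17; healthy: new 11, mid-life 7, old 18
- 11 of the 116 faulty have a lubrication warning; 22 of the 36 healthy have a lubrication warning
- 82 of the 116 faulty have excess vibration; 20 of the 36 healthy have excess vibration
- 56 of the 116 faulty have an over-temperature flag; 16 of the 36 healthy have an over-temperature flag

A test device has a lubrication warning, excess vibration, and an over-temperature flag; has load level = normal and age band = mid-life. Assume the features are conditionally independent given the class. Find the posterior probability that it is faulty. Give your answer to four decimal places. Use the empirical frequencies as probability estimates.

0.9571

faulty: (116/152) × (58/116) × (81/116) × (11/116) × (82/116) × (56/116) ≈ 0.00862248
healthy: (36/152) × (2/36) × (7/36) × (22/36) × (20/36) × (16/36) ≈ 0.000386053
P(faulty | x) = 0.00862248 / 0.009008533 ≈ 0.9571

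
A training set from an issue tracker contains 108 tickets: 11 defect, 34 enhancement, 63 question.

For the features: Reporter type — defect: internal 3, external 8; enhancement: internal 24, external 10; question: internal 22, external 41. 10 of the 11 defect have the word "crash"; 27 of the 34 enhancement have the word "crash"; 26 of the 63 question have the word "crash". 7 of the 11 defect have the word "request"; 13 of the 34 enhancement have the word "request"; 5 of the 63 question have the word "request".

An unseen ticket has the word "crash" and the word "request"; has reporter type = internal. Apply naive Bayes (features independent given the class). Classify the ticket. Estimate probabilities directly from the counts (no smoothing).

enhancement

defect: (11/108) × (3/11) × (10/11) × (7/11) ≈ 0.0160698
enhancement: (34/108) × (24/34) × (27/34) × (13/34) ≈ 0.067474
question: (63/108) × (22/63) × (26/63) × (5/63) ≈ 0.00667208
Highest score → enhancement.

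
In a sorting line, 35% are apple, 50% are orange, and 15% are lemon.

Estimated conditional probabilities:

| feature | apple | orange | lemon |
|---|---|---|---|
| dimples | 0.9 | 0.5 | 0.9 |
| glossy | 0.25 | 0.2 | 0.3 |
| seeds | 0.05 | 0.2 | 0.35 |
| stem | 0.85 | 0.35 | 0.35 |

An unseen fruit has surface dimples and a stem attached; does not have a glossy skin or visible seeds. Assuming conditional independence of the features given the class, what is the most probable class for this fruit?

apple

apple: 0.35 × 0.9 × (1−0.25) × (1−0.05) × 0.85 = 0.190771875
orange: 0.5 × 0.5 × (1−0.2) × (1−0.2) × 0.35 = 0.056
lemon: 0.15 × 0.9 × (1−0.3) × (1−0.35) × 0.35 = 0.02149875
Highest score → apple.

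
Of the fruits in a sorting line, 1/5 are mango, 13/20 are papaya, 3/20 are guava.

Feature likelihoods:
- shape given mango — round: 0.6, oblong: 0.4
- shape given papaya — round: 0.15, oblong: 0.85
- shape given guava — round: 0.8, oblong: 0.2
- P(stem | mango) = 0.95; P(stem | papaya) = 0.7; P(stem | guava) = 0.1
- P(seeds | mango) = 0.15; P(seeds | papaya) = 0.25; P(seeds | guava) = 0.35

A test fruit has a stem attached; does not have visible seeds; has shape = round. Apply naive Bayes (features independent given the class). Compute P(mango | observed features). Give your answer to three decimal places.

mango: 0.2 × 0.6 × 0.95 × (1−0.15) = 0.0969
papaya: 0.65 × 0.15 × 0.7 × (1−0.25) = 0.0511875
guava: 0.15 × 0.8 × 0.1 × (1−0.35) = 0.0078
P(mango | x) = 0.0969 / 0.1558875 ≈ 0.622

0.622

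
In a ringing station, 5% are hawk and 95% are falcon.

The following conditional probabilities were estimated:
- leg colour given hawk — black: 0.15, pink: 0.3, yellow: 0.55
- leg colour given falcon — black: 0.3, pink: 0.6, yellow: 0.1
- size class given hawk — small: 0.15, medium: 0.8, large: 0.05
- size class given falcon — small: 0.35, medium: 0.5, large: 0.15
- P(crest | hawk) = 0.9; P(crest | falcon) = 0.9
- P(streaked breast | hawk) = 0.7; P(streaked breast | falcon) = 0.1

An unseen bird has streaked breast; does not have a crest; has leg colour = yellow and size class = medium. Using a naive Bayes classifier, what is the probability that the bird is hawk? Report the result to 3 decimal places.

0.764

hawk: 0.05 × 0.55 × 0.8 × (1−0.9) × 0.7 = 0.00154
falcon: 0.95 × 0.1 × 0.5 × (1−0.9) × 0.1 = 0.000475
P(hawk | x) = 0.00154 / 0.002015 ≈ 0.764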